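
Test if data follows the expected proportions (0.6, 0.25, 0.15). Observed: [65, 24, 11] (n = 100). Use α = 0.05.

Expected: [60.0, 25.0, 15.0]. χ² = 1.523. df = 2, critical = 5.991. Fail to reject H₀.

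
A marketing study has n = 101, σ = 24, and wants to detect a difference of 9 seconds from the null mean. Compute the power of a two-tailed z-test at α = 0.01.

SE = σ/√n = 24/√101 = 2.388. Non-centrality λ = d/SE = 9/2.388 = 3.769. Power ≈ Φ(λ - z_{α/2}) = Φ(3.769 - 2.576) = Φ(1.193) = 0.884.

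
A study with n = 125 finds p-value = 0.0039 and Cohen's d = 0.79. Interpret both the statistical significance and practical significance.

Statistically significant (p = 0.0039 < 0.05). Cohen's d = 0.79 indicates a medium effect size. Both statistical and practical significance should be considered.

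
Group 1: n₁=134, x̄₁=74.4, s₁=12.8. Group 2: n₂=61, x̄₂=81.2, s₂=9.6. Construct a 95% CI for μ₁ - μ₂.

Difference = -6.8. SE = √(12.8²/134 + 9.6²/61) = 1.653. CI = (-10.04, -3.56)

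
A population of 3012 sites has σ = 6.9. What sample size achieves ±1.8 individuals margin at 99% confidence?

Without FPC: n₀ = (2.576×6.9/1.8)² = 97.509. With FPC: n = n₀N/(n₀+N-1) = 94.5 → n = 95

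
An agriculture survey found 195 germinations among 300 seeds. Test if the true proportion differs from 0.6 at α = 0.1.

p̂ = 0.65, p₀ = 0.6. z = (p̂ - p₀)/√(p₀(1-p₀)/n) = 1.768. Critical: ±1.645. Reject H₀.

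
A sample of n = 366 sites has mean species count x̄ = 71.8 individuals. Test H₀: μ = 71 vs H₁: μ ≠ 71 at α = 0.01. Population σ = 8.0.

z = (x̄ - μ₀)/(σ/√n) = (71.8 - 71)/(8.0/√366) = 1.913. Critical value: ±2.576. Since |1.913| ≤ 2.576, Fail to reject H₀.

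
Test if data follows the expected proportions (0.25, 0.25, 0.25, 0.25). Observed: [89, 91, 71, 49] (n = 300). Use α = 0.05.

Expected: [75.0, 75.0, 75.0, 75.0]. χ² = 15.253. df = 3, critical = 7.815. Reject H₀.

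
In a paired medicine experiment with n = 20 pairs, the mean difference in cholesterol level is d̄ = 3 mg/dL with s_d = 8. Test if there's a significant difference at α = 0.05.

t = d̄/(s_d/√n) = 3/(8/√20) = 1.677. df = 19, critical t = ±2.093. Fail to reject H₀.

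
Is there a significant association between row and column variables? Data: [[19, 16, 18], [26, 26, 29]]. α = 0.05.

χ² = 0.202. df = 2, critical = 5.991. Fail to reject H₀. No evidence of dependence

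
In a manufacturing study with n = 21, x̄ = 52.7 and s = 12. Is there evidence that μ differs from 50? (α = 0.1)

t = (x̄ - μ₀)/(s/√n) = (52.7 - 50)/(12/√21) = 1.031. df = 20, critical t = ±1.725. Fail to reject H₀.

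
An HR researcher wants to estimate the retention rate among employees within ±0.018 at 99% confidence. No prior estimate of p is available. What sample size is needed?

Conservative approach: use p = 0.5 (maximizes p(1-p) = 0.25). n = z²(0.25)/E² = 2.576²×0.25/0.018² = 5120.2 → n = 5121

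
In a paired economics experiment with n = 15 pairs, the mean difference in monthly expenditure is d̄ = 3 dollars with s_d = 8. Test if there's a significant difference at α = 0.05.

t = d̄/(s_d/√n) = 3/(8/√15) = 1.452. df = 14, critical t = ±2.145. Fail to reject H₀.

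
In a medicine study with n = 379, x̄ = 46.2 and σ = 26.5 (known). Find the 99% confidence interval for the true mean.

CI = x̄ ± z*(σ/√n) = 46.2 ± 2.576(26.5/√379) = 46.2 ± 3.51 = (42.69, 49.71)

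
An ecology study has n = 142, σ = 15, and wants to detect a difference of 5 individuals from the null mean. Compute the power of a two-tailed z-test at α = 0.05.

SE = σ/√n = 15/√142 = 1.259. Non-centrality λ = d/SE = 5/1.259 = 3.972. Power ≈ Φ(λ - z_{α/2}) = Φ(3.972 - 1.96) = Φ(2.012) = 0.978.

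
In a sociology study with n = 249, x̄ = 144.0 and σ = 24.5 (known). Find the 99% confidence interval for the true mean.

CI = x̄ ± z*(σ/√n) = 144.0 ± 2.576(24.5/√249) = 144.0 ± 4.0 = (140.0, 148.0)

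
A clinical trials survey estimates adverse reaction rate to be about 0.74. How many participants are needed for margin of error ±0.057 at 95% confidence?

n = z²p(1-p)/E² = 1.96²×0.74×0.26/0.057² = 227.5 → n = 228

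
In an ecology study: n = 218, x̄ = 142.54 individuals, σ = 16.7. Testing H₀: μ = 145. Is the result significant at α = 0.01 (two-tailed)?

z = (142.54 - 145)/(16.7/√218) = -2.175. Since |z| ≤ 2.576, not significant at α = 0.01.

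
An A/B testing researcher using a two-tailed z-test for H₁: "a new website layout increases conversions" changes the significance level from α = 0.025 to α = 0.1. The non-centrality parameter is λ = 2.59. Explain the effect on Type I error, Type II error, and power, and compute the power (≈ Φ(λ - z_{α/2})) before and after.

Increasing α from 0.025 to 0.1:
• Type I error rate increases (α is the Type I rate by definition).
• Critical value moves from z_{α/2} = 2.241 to 1.645, so power = Φ(λ - z_{α/2}) goes from Φ(2.59 - 2.241) = 0.636 to Φ(2.59 - 1.645) = 0.828.
• Type II error rate β = 1 - power therefore decreases (0.364 → 0.172).
Appropriate when false negatives are costly — here, discarding a layout that would have improved conversions — lost revenue.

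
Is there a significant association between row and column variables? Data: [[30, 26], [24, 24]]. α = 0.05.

χ² = 0.132. df = 1, critical = 3.841. Fail to reject H₀. No evidence of dependence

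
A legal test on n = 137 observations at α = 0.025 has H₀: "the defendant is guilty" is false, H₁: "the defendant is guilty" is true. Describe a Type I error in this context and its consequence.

Type I error: rejecting H₀ when it is true — concluding that the defendant is guilty when in fact it is not. Consequence: convicting an innocent person.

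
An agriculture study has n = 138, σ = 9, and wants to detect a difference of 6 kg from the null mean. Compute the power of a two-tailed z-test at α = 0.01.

SE = σ/√n = 9/√138 = 0.766. Non-centrality λ = d/SE = 6/0.766 = 7.832. Power ≈ Φ(λ - z_{α/2}) = Φ(7.832 - 2.576) = Φ(5.256) = 1.0.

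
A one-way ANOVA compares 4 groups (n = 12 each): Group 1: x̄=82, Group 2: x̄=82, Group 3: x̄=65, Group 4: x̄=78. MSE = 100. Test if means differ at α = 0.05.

Grand mean = 76.75. SS_between = 2337.0, MS_between = 779.0. F = 7.79, F_crit ≈ 2.816. Reject H₀.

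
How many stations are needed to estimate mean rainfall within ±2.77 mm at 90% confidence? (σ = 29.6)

n = (z*σ/E)² = (1.645×29.6/2.77)² = 309.0 → n = 309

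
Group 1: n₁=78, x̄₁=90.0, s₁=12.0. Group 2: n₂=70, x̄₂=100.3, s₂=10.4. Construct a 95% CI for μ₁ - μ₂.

Difference = -10.3. SE = √(12.0²/78 + 10.4²/70) = 1.842. CI = (-13.91, -6.69)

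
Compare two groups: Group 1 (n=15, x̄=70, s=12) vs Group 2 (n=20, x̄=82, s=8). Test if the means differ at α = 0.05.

Pooled sp = 9.9. t = -3.55, df = 33. Critical t = ±2.035. Reject H₀.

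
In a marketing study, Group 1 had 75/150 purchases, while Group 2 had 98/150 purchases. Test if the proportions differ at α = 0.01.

p̂₁ = 0.5, p̂₂ = 0.653, pooled p̂ = 0.577. z = -2.688. Critical: ±2.576. Reject H₀.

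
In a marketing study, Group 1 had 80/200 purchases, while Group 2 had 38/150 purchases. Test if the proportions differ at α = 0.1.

p̂₁ = 0.4, p̂₂ = 0.253, pooled p̂ = 0.337. z = 2.872. Critical: ±1.645. Reject H₀.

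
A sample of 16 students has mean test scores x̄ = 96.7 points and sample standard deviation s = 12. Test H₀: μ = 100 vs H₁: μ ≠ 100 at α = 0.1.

t = (x̄ - μ₀)/(s/√n) = (96.7 - 100)/(12/√16) = -1.1. df = 15, critical t = ±1.753. Fail to reject H₀.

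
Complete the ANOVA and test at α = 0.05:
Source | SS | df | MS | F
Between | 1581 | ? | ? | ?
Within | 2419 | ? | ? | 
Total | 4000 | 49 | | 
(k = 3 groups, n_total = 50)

df_between = 2, df_within = 47. MS_between = 790.5, MS_within = 51.47. F = 15.359, F_crit ≈ 3.195. Reject H₀.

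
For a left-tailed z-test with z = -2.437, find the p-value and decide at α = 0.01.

p = P(Z < -2.437) = Φ(-2.437) ≈ 0.0074. Since p < 0.01, reject H₀ (significant) at α = 0.01.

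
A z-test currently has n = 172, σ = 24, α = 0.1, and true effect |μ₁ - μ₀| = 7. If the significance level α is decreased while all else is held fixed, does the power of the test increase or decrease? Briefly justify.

Power decreases: a smaller α raises the critical value, so less of the H₁ sampling distribution falls in the rejection region.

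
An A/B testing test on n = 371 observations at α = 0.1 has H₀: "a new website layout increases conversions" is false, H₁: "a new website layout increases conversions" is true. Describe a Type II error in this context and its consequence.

Type II error: failing to reject H₀ when it is false — concluding that a new website layout increases conversions is not supported when in fact it is. Consequence: discarding a layout that would have improved conversions — lost revenue.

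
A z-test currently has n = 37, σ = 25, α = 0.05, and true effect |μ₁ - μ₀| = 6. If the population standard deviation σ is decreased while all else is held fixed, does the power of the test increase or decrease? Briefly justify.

Power increases: a smaller σ shrinks the standard error σ/√n, moving the sampling distribution under H₁ further from the critical value.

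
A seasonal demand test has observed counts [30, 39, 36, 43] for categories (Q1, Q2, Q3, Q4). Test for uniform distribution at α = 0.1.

Expected = 37 each. χ² = Σ(O-E)²/E = 2.432. df = 3, critical value = 6.251. Fail to reject H₀.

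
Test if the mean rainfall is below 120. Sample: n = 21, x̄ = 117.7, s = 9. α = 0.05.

t = (117.7 - 120)/(9/√21) = -1.171, df = 20. Critical t = -1.725. Fail to reject H₀.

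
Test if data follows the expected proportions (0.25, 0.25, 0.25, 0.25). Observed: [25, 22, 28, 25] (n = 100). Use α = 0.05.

Expected: [25.0, 25.0, 25.0, 25.0]. χ² = 0.72. df = 3, critical = 7.815. Fail to reject H₀.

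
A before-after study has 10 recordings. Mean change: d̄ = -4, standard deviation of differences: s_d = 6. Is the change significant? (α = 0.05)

t = d̄/(s_d/√n) = -4/(6/√10) = -2.108. df = 9, critical t = ±2.262. Fail to reject H₀.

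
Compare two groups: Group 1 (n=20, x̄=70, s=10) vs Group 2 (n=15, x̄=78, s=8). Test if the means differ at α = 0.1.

Pooled sp = 9.2. t = -2.545, df = 33. Critical t = ±1.692. Reject H₀.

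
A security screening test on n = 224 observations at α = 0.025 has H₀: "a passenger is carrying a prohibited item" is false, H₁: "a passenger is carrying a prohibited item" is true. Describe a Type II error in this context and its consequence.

Type II error: failing to reject H₀ when it is false — concluding that a passenger is carrying a prohibited item is not supported when in fact it is. Consequence: letting a prohibited item through — security breach.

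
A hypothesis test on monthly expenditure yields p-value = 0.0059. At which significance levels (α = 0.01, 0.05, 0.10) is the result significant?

p = 0.0059. Significant at: α = 0.01, 0.05, 0.1.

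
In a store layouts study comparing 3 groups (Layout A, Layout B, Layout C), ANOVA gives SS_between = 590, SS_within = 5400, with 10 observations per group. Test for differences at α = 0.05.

df_between = 2, df_within = 27. F = MS_between/MS_within = 295.0/200.0 = 1.475. F_crit ≈ 3.354. Fail to reject H₀.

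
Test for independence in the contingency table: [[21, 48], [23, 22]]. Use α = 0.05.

χ² = 4.913. df = 1, critical = 3.841. Reject H₀. Variables are dependent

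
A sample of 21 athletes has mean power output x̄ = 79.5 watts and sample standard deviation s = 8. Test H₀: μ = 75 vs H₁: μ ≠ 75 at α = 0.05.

t = (x̄ - μ₀)/(s/√n) = (79.5 - 75)/(8/√21) = 2.578. df = 20, critical t = ±2.086. Reject H₀.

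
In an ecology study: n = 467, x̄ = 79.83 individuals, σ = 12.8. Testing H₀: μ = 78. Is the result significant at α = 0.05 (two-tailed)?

z = (79.83 - 78)/(12.8/√467) = 3.09. Since |z| > 1.96, significant at α = 0.05.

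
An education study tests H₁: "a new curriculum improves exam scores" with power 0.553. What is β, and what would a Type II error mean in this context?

β = 1 - power = 1 - 0.553 = 0.447. A Type II error is failing to reject H₀ when H₀ is false (false negative) — here, failing to conclude that a new curriculum improves exam scores when in fact it is true. Consequence: keeping the old curriculum when the new one would have helped students.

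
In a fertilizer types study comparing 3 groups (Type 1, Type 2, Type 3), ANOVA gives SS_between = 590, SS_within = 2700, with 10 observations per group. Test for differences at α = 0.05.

df_between = 2, df_within = 27. F = MS_between/MS_within = 295.0/100.0 = 2.95. F_crit ≈ 3.354. Fail to reject H₀.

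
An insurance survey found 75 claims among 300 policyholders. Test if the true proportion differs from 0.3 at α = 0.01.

p̂ = 0.25, p₀ = 0.3. z = (p̂ - p₀)/√(p₀(1-p₀)/n) = -1.89. Critical: ±2.576. Fail to reject H₀.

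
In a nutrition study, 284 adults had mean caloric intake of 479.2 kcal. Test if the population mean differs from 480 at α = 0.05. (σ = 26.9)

z = (x̄ - μ₀)/(σ/√n) = (479.2 - 480)/(26.9/√284) = -0.501. Critical value: ±1.96. Since |-0.501| ≤ 1.96, Fail to reject H₀.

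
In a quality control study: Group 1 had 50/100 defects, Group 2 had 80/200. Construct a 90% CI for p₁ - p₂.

p̂₁ = 0.5, p̂₂ = 0.4. Difference = 0.1. CI = (-0.0, 0.2)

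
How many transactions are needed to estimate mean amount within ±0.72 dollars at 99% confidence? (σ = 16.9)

n = (z*σ/E)² = (2.576×16.9/0.72)² = 3655.9 → n = 3656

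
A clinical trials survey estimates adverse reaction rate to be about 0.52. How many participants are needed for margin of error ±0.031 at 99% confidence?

n = z²p(1-p)/E² = 2.576²×0.52×0.48/0.031² = 1723.5 → n = 1724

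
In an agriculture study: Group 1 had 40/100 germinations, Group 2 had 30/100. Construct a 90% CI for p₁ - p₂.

p̂₁ = 0.4, p̂₂ = 0.3. Difference = 0.1. CI = (-0.01, 0.21)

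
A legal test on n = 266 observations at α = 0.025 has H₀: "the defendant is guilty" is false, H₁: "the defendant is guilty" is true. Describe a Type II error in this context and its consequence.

Type II error: failing to reject H₀ when it is false — concluding that the defendant is guilty is not supported when in fact it is. Consequence: acquitting a guilty person.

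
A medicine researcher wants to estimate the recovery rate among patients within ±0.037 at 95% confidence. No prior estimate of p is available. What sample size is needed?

Conservative approach: use p = 0.5 (maximizes p(1-p) = 0.25). n = z²(0.25)/E² = 1.96²×0.25/0.037² = 701.5 → n = 702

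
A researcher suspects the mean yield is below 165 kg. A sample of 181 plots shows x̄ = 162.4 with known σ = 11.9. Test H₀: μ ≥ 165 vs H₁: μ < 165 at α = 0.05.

z = -2.939. Critical value: -1.645. Reject H₀.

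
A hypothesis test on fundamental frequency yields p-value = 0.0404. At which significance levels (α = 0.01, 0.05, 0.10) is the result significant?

p = 0.0404. Significant at: α = 0.05, 0.1.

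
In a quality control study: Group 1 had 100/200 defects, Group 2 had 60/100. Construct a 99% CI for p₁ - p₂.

p̂₁ = 0.5, p̂₂ = 0.6. Difference = -0.1. CI = (-0.256, 0.056)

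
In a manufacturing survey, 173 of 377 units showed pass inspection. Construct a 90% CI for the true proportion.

p̂ = 0.459. CI = p̂ ± z*√(p̂(1-p̂)/n) = (0.417, 0.501)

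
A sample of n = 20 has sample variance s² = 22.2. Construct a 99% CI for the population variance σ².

df = 19. χ²_{0.005} = 38.582, χ²_{0.995} = 6.844. CI for σ² = ((n-1)s²/χ²_{α/2}, (n-1)s²/χ²_{1-α/2}) = (19·22.2/38.582, 19·22.2/6.844) = (10.93, 61.63)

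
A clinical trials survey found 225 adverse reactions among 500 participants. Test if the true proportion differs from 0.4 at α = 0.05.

p̂ = 0.45, p₀ = 0.4. z = (p̂ - p₀)/√(p₀(1-p₀)/n) = 2.282. Critical: ±1.96. Reject H₀.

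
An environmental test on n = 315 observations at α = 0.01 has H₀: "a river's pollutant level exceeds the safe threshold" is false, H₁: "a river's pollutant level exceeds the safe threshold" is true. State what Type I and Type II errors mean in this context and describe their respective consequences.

Type I (false positive): concluding that a river's pollutant level exceeds the safe threshold when it is not — shutting down a compliant factory unnecessarily. Type II (false negative): failing to conclude that a river's pollutant level exceeds the safe threshold when it is — allowing unsafe pollution to continue. Which is costlier depends on domain priorities and is a judgement call rather than a statistical fact.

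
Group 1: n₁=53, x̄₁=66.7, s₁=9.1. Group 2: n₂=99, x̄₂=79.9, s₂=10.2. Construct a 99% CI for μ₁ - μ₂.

Difference = -13.2. SE = √(9.1²/53 + 10.2²/99) = 1.617. CI = (-17.36, -9.04)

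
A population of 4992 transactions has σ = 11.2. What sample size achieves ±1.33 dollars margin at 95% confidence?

Without FPC: n₀ = (1.96×11.2/1.33)² = 272.424. With FPC: n = n₀N/(n₀+N-1) = 258.4 → n = 259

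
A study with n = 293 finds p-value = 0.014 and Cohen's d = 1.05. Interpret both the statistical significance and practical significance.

Statistically significant (p = 0.014 < 0.05). Cohen's d = 1.05 indicates a large effect size. Both statistical and practical significance should be considered.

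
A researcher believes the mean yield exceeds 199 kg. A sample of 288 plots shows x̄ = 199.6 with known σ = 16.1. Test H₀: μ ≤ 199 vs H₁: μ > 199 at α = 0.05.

z = 0.632. Critical value: 1.645. Fail to reject H₀.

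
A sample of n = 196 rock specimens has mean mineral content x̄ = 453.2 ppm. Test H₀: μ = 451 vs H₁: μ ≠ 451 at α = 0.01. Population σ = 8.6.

z = (x̄ - μ₀)/(σ/√n) = (453.2 - 451)/(8.6/√196) = 3.581. Critical value: ±2.576. Since |3.581| > 2.576, Reject H₀.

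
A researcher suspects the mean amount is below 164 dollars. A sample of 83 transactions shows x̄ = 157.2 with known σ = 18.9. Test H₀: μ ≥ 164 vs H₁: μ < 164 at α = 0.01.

z = -3.278. Critical value: -2.33. Reject H₀.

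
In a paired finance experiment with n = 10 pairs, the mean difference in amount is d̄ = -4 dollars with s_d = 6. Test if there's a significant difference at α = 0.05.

t = d̄/(s_d/√n) = -4/(6/√10) = -2.108. df = 9, critical t = ±2.262. Fail to reject H₀.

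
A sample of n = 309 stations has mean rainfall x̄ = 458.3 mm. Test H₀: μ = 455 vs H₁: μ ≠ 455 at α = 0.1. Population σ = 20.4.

z = (x̄ - μ₀)/(σ/√n) = (458.3 - 455)/(20.4/√309) = 2.844. Critical value: ±1.645. Since |2.844| > 1.645, Reject H₀.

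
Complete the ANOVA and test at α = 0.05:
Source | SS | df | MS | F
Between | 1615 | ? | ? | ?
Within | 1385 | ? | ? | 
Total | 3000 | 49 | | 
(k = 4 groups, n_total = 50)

df_between = 3, df_within = 46. MS_between = 538.33, MS_within = 30.11. F = 17.88, F_crit ≈ 2.807. Reject H₀.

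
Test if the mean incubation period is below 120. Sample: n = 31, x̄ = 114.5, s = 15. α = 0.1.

t = (114.5 - 120)/(15/√31) = -2.042, df = 30. Critical t = -1.31. Reject H₀.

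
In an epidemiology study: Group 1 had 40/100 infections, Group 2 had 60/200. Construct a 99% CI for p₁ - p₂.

p̂₁ = 0.4, p̂₂ = 0.3. Difference = 0.1. CI = (-0.051, 0.251)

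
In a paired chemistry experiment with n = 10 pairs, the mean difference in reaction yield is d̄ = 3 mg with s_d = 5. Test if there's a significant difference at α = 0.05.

t = d̄/(s_d/√n) = 3/(5/√10) = 1.897. df = 9, critical t = ±2.262. Fail to reject H₀.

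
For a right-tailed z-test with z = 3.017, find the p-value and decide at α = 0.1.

p = P(Z > 3.017) = 1 - Φ(3.017) ≈ 0.0013. Since p < 0.1, reject H₀ (significant) at α = 0.1.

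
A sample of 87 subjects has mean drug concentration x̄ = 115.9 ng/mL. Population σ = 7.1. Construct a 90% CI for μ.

CI = x̄ ± z*(σ/√n) = 115.9 ± 1.645(7.1/√87) = 115.9 ± 1.25 = (114.65, 117.15)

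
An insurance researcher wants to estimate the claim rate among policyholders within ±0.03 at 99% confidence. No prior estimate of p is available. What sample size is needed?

Conservative approach: use p = 0.5 (maximizes p(1-p) = 0.25). n = z²(0.25)/E² = 2.576²×0.25/0.03² = 1843.3 → n = 1844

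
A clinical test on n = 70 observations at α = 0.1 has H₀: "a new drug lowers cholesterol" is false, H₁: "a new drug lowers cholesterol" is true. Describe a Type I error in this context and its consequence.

Type I error: rejecting H₀ when it is true — concluding that a new drug lowers cholesterol when in fact it is not. Consequence: approving an ineffective drug — patients take a useless medication and may skip effective alternatives.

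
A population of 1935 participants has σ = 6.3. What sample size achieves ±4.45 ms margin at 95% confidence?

Without FPC: n₀ = (1.96×6.3/4.45)² = 7.7. With FPC: n = n₀N/(n₀+N-1) = 7.7 → n = 8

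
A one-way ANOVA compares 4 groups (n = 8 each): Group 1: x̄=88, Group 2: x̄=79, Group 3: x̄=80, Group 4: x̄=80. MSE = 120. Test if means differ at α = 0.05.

Grand mean = 81.75. SS_between = 422.0, MS_between = 140.67. F = 1.172, F_crit ≈ 2.947. Fail to reject H₀.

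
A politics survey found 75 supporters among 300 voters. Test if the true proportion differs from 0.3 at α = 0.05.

p̂ = 0.25, p₀ = 0.3. z = (p̂ - p₀)/√(p₀(1-p₀)/n) = -1.89. Critical: ±1.96. Fail to reject H₀.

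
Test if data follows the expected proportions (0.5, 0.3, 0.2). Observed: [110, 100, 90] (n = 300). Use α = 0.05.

Expected: [150.0, 90.0, 60.0]. χ² = 26.778. df = 2, critical = 5.991. Reject H₀.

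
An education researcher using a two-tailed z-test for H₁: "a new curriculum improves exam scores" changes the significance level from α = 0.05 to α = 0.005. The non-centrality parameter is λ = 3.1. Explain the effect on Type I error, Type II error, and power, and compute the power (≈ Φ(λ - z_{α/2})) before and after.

Decreasing α from 0.05 to 0.005:
• Type I error rate decreases (α is the Type I rate by definition).
• Critical value moves from z_{α/2} = 1.96 to 2.807, so power = Φ(λ - z_{α/2}) goes from Φ(3.1 - 1.96) = 0.873 to Φ(3.1 - 2.807) = 0.615.
• Type II error rate β = 1 - power therefore increases (0.127 → 0.385).
Appropriate when false positives are costly — here, adopting a curriculum that gives no real benefit — disruption for nothing.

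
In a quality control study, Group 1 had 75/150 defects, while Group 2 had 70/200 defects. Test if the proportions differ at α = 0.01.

p̂₁ = 0.5, p̂₂ = 0.35, pooled p̂ = 0.414. z = 2.819. Critical: ±2.576. Reject H₀.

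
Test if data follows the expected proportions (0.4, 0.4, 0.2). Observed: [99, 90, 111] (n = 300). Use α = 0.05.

Expected: [120.0, 120.0, 60.0]. χ² = 54.525. df = 2, critical = 5.991. Reject H₀.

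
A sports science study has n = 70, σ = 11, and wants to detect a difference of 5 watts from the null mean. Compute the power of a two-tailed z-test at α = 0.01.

SE = σ/√n = 11/√70 = 1.315. Non-centrality λ = d/SE = 5/1.315 = 3.803. Power ≈ Φ(λ - z_{α/2}) = Φ(3.803 - 2.576) = Φ(1.227) = 0.89.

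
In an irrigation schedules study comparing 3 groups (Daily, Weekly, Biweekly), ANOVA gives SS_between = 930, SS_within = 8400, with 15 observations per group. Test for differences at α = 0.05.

df_between = 2, df_within = 42. F = MS_between/MS_within = 465.0/200.0 = 2.325. F_crit ≈ 3.22. Fail to reject H₀.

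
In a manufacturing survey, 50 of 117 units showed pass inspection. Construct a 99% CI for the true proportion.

p̂ = 0.427. CI = p̂ ± z*√(p̂(1-p̂)/n) = (0.31, 0.545)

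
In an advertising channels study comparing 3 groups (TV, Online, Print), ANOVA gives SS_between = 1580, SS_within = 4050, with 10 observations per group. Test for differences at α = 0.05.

df_between = 2, df_within = 27. F = MS_between/MS_within = 790.0/150.0 = 5.267. F_crit ≈ 3.354. Reject H₀. At least one mean differs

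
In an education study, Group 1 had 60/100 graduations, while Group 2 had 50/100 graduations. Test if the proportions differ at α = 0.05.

p̂₁ = 0.6, p̂₂ = 0.5, pooled p̂ = 0.55. z = 1.421. Critical: ±1.96. Fail to reject H₀.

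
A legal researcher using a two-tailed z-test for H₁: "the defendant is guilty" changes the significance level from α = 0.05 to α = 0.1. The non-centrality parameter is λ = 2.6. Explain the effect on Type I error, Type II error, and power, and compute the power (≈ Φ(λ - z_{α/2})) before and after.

Increasing α from 0.05 to 0.1:
• Type I error rate increases (α is the Type I rate by definition).
• Critical value moves from z_{α/2} = 1.96 to 1.645, so power = Φ(λ - z_{α/2}) goes from Φ(2.6 - 1.96) = 0.739 to Φ(2.6 - 1.645) = 0.83.
• Type II error rate β = 1 - power therefore decreases (0.261 → 0.17).
Appropriate when false negatives are costly — here, acquitting a guilty person.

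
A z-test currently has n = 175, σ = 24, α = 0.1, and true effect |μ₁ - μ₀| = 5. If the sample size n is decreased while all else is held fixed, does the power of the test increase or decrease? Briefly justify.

Power decreases: a smaller n inflates the standard error σ/√n, pulling the sampling distribution under H₁ back toward the critical value.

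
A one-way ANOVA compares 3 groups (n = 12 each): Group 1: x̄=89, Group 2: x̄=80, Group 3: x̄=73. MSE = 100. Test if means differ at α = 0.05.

Grand mean = 80.67. SS_between = 1544.0, MS_between = 772.0. F = 7.72, F_crit ≈ 3.285. Reject H₀.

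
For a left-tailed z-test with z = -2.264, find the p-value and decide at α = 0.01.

p = P(Z < -2.264) = Φ(-2.264) ≈ 0.0118. Since p ≥ 0.01, fail to reject H₀ (not significant) at α = 0.01.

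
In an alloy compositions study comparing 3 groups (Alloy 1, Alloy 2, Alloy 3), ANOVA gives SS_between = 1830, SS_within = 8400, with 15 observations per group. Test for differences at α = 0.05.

df_between = 2, df_within = 42. F = MS_between/MS_within = 915.0/200.0 = 4.575. F_crit ≈ 3.22. Reject H₀. At least one mean differs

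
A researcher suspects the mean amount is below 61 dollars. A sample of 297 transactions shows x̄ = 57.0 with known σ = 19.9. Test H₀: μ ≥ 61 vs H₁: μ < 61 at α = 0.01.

z = -3.464. Critical value: -2.33. Reject H₀.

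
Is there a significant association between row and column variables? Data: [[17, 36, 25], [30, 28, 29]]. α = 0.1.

χ² = 4.414. df = 2, critical = 4.605. Fail to reject H₀. No evidence of dependence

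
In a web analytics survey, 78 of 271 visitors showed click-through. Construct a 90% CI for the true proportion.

p̂ = 0.288. CI = p̂ ± z*√(p̂(1-p̂)/n) = (0.243, 0.333)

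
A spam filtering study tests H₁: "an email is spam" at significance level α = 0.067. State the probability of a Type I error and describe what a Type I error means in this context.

P(Type I error) = α = 0.067. A Type I error is rejecting H₀ when H₀ is actually true (false positive) — here, concluding that an email is spam when in fact this is not the case. Consequence: a legitimate email is sent to the spam folder and the user misses it.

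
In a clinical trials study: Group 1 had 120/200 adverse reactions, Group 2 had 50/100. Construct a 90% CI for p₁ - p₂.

p̂₁ = 0.6, p̂₂ = 0.5. Difference = 0.1. CI = (-0.0, 0.2)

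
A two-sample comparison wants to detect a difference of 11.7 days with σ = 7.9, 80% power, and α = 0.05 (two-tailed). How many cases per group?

n per group = 2(z_α/2 + z_β)²σ²/d² = 2×(1.96 + 0.84)²×7.9²/11.7² = 7.1 → n = 8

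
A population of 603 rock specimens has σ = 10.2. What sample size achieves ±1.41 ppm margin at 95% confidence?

Without FPC: n₀ = (1.96×10.2/1.41)² = 201.036. With FPC: n = n₀N/(n₀+N-1) = 151.0 → n = 151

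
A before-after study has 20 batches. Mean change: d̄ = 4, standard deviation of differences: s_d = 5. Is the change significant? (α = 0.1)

t = d̄/(s_d/√n) = 4/(5/√20) = 3.578. df = 19, critical t = ±1.729. Reject H₀.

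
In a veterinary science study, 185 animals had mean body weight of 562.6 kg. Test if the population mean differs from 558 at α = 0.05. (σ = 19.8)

z = (x̄ - μ₀)/(σ/√n) = (562.6 - 558)/(19.8/√185) = 3.16. Critical value: ±1.96. Since |3.16| > 1.96, Reject H₀.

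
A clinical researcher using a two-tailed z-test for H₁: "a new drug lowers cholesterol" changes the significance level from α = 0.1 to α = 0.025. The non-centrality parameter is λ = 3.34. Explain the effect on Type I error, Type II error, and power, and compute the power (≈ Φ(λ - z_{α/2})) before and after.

Decreasing α from 0.1 to 0.025:
• Type I error rate decreases (α is the Type I rate by definition).
• Critical value moves from z_{α/2} = 1.645 to 2.241, so power = Φ(λ - z_{α/2}) goes from Φ(3.34 - 1.645) = 0.955 to Φ(3.34 - 2.241) = 0.864.
• Type II error rate β = 1 - power therefore increases (0.045 → 0.136).
Appropriate when false positives are costly — here, approving an ineffective drug — patients take a useless medication and may skip effective alternatives.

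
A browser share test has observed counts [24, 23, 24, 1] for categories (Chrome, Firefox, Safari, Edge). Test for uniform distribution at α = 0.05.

Expected = 18 each. χ² = Σ(O-E)²/E = 21.444. df = 3, critical value = 7.815. Reject H₀.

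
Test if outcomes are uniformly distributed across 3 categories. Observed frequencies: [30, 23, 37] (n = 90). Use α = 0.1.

Expected = 30 each. χ² = Σ(O-E)²/E = 3.267. df = 2, critical value = 4.605. Fail to reject H₀.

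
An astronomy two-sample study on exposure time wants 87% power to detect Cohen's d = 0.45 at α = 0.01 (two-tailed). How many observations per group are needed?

z_{α/2} = 2.576, z_β = Φ⁻¹(0.87) = 1.126. For small effect (d = 0.45): n per group = 2(z_{α/2} + z_β)²/d² = 2(2.576 + 1.126)²/0.45² = 135.4 → 136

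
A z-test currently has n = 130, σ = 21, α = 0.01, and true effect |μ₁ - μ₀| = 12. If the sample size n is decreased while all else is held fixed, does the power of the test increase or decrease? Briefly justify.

Power decreases: a smaller n inflates the standard error σ/√n, pulling the sampling distribution under H₁ back toward the critical value.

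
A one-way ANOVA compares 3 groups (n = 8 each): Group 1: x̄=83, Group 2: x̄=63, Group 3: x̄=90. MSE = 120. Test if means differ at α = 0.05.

Grand mean = 78.67. SS_between = 3141.33, MS_between = 1570.67. F = 13.089, F_crit ≈ 3.467. Reject H₀.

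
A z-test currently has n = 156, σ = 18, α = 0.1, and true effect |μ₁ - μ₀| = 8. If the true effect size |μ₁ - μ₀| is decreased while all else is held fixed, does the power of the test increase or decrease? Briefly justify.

Power decreases: a smaller true effect decreases the non-centrality λ = |μ₁ - μ₀|/(σ/√n).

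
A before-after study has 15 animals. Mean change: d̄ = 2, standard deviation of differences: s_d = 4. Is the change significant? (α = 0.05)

t = d̄/(s_d/√n) = 2/(4/√15) = 1.936. df = 14, critical t = ±2.145. Fail to reject H₀.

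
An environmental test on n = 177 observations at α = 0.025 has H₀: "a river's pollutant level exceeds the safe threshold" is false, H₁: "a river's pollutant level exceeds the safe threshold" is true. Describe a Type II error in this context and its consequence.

Type II error: failing to reject H₀ when it is false — concluding that a river's pollutant level exceeds the safe threshold is not supported when in fact it is. Consequence: allowing unsafe pollution to continue.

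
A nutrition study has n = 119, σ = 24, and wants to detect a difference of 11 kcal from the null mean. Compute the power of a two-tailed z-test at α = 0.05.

SE = σ/√n = 24/√119 = 2.2. Non-centrality λ = d/SE = 11/2.2 = 5.0. Power ≈ Φ(λ - z_{α/2}) = Φ(5.0 - 1.96) = Φ(3.04) = 0.999.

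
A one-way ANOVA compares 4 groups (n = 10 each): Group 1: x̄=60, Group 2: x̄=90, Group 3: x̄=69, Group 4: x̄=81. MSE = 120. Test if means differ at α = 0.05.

Grand mean = 75.0. SS_between = 5220.0, MS_between = 1740.0. F = 14.5, F_crit ≈ 2.866. Reject H₀.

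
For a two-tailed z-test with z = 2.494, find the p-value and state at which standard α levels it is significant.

p = 2·P(Z > |2.494|) = 2·(1 - Φ(2.494)) ≈ 0.0126. Significant at α = 0.1; Significant at α = 0.05.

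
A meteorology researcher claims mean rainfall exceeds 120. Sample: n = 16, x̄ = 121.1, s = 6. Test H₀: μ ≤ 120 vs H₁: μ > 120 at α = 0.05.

t = (121.1 - 120)/(6/√16) = 0.733, df = 15. Critical t = 1.753. Fail to reject H₀.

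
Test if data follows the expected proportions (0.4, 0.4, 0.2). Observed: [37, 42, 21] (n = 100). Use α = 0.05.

Expected: [40.0, 40.0, 20.0]. χ² = 0.375. df = 2, critical = 5.991. Fail to reject H₀.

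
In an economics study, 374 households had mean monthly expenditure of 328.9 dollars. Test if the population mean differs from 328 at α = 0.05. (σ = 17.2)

z = (x̄ - μ₀)/(σ/√n) = (328.9 - 328)/(17.2/√374) = 1.012. Critical value: ±1.96. Since |1.012| ≤ 1.96, Fail to reject H₀.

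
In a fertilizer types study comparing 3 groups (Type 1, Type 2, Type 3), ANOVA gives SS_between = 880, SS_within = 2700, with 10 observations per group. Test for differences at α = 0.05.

df_between = 2, df_within = 27. F = MS_between/MS_within = 440.0/100.0 = 4.4. F_crit ≈ 3.354. Reject H₀. At least one mean differs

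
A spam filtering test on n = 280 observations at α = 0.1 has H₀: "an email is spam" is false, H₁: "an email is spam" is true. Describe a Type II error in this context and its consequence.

Type II error: failing to reject H₀ when it is false — concluding that an email is spam is not supported when in fact it is. Consequence: a spam email lands in the inbox.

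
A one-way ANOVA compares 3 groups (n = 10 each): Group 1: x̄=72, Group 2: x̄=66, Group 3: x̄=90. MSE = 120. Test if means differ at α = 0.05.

Grand mean = 76.0. SS_between = 3120.0, MS_between = 1560.0. F = 13.0, F_crit ≈ 3.354. Reject H₀.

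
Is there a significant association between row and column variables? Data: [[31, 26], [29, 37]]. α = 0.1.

χ² = 1.336. df = 1, critical = 2.706. Fail to reject H₀. No evidence of dependence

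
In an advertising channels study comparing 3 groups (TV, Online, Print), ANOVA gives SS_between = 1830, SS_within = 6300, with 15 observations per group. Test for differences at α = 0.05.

df_between = 2, df_within = 42. F = MS_between/MS_within = 915.0/150.0 = 6.1. F_crit ≈ 3.22. Reject H₀. At least one mean differs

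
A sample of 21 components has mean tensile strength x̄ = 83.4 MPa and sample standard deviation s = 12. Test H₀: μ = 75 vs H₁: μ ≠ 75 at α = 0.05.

t = (x̄ - μ₀)/(s/√n) = (83.4 - 75)/(12/√21) = 3.208. df = 20, critical t = ±2.086. Reject H₀.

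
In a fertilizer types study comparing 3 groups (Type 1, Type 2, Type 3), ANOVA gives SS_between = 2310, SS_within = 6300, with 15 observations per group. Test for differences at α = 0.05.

df_between = 2, df_within = 42. F = MS_between/MS_within = 1155.0/150.0 = 7.7. F_crit ≈ 3.22. Reject H₀. At least one mean differs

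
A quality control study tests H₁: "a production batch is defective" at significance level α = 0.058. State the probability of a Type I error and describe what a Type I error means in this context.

P(Type I error) = α = 0.058. A Type I error is rejecting H₀ when H₀ is actually true (false positive) — here, concluding that a production batch is defective when in fact this is not the case. Consequence: scrapping a good batch — wasted material and cost for no reason.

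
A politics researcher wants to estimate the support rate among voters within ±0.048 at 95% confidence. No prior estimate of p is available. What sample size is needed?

Conservative approach: use p = 0.5 (maximizes p(1-p) = 0.25). n = z²(0.25)/E² = 1.96²×0.25/0.048² = 416.8 → n = 417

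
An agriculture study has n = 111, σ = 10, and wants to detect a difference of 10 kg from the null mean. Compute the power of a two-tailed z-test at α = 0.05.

SE = σ/√n = 10/√111 = 0.949. Non-centrality λ = d/SE = 10/0.949 = 10.536. Power ≈ Φ(λ - z_{α/2}) = Φ(10.536 - 1.96) = Φ(8.576) = 1.0.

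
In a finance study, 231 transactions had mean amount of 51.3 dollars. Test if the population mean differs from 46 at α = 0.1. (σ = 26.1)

z = (x̄ - μ₀)/(σ/√n) = (51.3 - 46)/(26.1/√231) = 3.086. Critical value: ±1.645. Since |3.086| > 1.645, Reject H₀.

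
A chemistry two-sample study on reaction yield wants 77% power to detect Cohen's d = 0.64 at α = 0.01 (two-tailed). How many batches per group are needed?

z_{α/2} = 2.576, z_β = Φ⁻¹(0.77) = 0.739. For medium effect (d = 0.64): n per group = 2(z_{α/2} + z_β)²/d² = 2(2.576 + 0.739)²/0.64² = 53.7 → 54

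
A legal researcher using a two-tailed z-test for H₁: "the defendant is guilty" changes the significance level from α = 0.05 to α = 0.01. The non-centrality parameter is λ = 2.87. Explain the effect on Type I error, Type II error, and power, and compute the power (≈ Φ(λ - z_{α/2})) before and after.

Decreasing α from 0.05 to 0.01:
• Type I error rate decreases (α is the Type I rate by definition).
• Critical value moves from z_{α/2} = 1.96 to 2.576, so power = Φ(λ - z_{α/2}) goes from Φ(2.87 - 1.96) = 0.819 to Φ(2.87 - 2.576) = 0.616.
• Type II error rate β = 1 - power therefore increases (0.181 → 0.384).
Appropriate when false positives are costly — here, convicting an innocent person.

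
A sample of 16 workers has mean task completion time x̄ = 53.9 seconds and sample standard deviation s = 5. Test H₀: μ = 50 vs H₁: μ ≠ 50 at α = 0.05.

t = (x̄ - μ₀)/(s/√n) = (53.9 - 50)/(5/√16) = 3.12. df = 15, critical t = ±2.131. Reject H₀.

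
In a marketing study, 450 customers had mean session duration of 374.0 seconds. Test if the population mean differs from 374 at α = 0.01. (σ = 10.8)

z = (x̄ - μ₀)/(σ/√n) = (374.0 - 374)/(10.8/√450) = 0.0. Critical value: ±2.576. Since |0.0| ≤ 2.576, Fail to reject H₀.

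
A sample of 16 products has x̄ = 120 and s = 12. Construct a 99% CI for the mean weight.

CI = x̄ ± t*(s/√n) = 120 ± 2.947(12/√16) = (111.16, 128.84)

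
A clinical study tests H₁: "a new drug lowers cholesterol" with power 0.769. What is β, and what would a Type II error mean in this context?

β = 1 - power = 1 - 0.769 = 0.231. A Type II error is failing to reject H₀ when H₀ is false (false negative) — here, failing to conclude that a new drug lowers cholesterol when in fact it is true. Consequence: shelving an effective drug — patients miss out on a treatment that would have helped.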